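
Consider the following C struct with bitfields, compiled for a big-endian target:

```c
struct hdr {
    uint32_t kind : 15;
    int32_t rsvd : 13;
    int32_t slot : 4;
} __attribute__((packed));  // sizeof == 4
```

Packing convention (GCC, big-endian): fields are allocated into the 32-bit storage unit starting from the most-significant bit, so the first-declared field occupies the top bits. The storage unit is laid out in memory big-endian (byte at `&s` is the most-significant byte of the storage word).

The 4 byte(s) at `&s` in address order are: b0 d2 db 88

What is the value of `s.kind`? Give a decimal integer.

[0]=0xb0 [1]=0xd2 [2]=0xdb [3]=0x88 (big-endian) → word 0xb0d2db88
kind:15 @ bit 17 → (0xb0d2db88>>17)&0x7fff = 0x5869  ←
rsvd:13 @ bit 4 → (0xb0d2db88>>4)&0x1fff = 0xdb8
slot:4 @ bit 0 → (0xb0d2db88>>0)&0xf = 0x8

22633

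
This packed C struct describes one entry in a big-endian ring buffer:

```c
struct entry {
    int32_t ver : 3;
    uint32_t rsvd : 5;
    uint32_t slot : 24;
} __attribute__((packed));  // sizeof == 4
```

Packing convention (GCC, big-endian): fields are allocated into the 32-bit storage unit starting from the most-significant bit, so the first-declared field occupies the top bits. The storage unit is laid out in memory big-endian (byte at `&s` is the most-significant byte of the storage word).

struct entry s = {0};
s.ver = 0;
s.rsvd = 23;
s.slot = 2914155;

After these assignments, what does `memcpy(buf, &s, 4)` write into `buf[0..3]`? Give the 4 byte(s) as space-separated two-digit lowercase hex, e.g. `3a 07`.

[29+:3] ver=0 & 0x7 = 0x0; word=0x00000000
[24+:5] rsvd=23 & 0x1f = 0x17; word=0x17000000
[0+:24] slot=2914155 & 0xffffff = 0x2c776b; word=0x172c776b
word = 0x172c776b → big-endian bytes:
  [0]=0x17  [1]=0x2c  [2]=0x77  [3]=0x6b

17 2c 77 6b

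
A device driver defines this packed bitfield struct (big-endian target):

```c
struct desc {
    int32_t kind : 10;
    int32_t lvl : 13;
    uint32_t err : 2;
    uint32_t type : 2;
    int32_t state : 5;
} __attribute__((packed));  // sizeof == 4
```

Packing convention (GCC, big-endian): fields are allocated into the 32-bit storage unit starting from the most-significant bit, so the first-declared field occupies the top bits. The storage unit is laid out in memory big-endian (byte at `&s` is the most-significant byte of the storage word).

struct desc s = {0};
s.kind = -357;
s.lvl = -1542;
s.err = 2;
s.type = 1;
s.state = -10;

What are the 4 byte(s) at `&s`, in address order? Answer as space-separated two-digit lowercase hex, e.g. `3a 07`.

a6 f3 f5 36

[22+:10] kind=-357 & 0x3ff = 0x29b; word=0xa6c00000
[9+:13] lvl=-1542 & 0x1fff = 0x19fa; word=0xa6f3f400
[7+:2] err=2 & 0x3 = 0x2; word=0xa6f3f500
[5+:2] type=1 & 0x3 = 0x1; word=0xa6f3f520
[0+:5] state=-10 & 0x1f = 0x16; word=0xa6f3f536
word = 0xa6f3f536 → big-endian bytes:
  [0]=0xa6  [1]=0xf3  [2]=0xf5  [3]=0x36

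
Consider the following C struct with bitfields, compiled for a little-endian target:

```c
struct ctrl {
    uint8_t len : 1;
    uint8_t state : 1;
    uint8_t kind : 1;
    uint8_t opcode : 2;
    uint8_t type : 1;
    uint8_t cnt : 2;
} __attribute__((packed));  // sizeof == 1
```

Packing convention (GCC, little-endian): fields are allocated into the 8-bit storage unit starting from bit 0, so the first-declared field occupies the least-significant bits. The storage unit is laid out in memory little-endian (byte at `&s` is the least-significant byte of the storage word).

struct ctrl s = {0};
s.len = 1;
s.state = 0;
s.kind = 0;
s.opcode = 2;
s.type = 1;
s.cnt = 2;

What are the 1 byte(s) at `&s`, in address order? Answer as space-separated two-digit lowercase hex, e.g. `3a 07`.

[0+:1] len=1 & 0x1 = 0x1; word=0x01
[1+:1] state=0 & 0x1 = 0x0; word=0x01
[2+:1] kind=0 & 0x1 = 0x0; word=0x01
[3+:2] opcode=2 & 0x3 = 0x2; word=0x11
[5+:1] type=1 & 0x1 = 0x1; word=0x31
[6+:2] cnt=2 & 0x3 = 0x2; word=0xb1
word = 0xb1 → little-endian bytes:
  [0]=0xb1

b1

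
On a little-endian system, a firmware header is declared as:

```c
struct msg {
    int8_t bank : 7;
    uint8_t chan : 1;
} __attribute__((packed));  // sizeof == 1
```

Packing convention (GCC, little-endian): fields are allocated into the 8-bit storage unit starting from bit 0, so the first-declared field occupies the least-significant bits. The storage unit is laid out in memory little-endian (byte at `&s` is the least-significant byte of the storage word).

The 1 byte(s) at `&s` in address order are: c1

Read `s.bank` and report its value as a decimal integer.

-63

[0]=0xc1 (little-endian) → word 0xc1
bank:7 @ bit 0 → (0xc1>>0)&0x7f = 0x41  ←
chan:1 @ bit 7 → (0xc1>>7)&0x1 = 0x1
bank signed 7b, MSB=1: 65 - 128 = -63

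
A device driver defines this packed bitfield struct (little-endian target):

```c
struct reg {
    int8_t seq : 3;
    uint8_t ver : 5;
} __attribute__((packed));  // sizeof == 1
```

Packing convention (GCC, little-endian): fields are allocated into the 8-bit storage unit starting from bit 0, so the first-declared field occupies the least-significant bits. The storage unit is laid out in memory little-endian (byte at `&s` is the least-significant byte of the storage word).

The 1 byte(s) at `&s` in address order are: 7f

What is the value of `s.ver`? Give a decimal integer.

15

[0]=0x7f (little-endian) → word 0x7f
seq:3 @ bit 0 → (0x7f>>0)&0x7 = 0x7
ver:5 @ bit 3 → (0x7f>>3)&0x1f = 0xf  ←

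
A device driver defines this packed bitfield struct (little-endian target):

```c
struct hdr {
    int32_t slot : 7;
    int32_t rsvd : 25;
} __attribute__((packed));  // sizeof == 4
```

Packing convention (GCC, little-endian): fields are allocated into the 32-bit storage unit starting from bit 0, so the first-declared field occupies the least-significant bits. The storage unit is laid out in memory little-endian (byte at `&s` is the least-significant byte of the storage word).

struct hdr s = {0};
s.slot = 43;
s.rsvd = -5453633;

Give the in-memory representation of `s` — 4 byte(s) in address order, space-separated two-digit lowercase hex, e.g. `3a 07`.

[0+:7] slot=43 & 0x7f = 0x2b; word=0x0000002b
[7+:25] rsvd=-5453633 & 0x1ffffff = 0x1acc8bf; word=0xd6645fab
word = 0xd6645fab → little-endian bytes:
  [0]=0xab  [1]=0x5f  [2]=0x64  [3]=0xd6

ab 5f 64 d6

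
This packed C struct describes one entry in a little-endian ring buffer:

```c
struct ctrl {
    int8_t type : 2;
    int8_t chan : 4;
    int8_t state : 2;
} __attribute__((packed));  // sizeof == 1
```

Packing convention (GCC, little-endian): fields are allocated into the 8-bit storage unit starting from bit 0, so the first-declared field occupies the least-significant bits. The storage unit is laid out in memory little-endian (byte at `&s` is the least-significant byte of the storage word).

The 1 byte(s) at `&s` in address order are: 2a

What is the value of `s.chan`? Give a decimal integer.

[0]=0x2a (little-endian) → word 0x2a
type [0+:2] = (word>>0) & 0x3 = 2
chan [2+:4] = (word>>2) & 0xf = 10  ←
state [6+:2] = (word>>6) & 0x3 = 0
chan signed 4b, MSB=1: 10 - 16 = -6

-6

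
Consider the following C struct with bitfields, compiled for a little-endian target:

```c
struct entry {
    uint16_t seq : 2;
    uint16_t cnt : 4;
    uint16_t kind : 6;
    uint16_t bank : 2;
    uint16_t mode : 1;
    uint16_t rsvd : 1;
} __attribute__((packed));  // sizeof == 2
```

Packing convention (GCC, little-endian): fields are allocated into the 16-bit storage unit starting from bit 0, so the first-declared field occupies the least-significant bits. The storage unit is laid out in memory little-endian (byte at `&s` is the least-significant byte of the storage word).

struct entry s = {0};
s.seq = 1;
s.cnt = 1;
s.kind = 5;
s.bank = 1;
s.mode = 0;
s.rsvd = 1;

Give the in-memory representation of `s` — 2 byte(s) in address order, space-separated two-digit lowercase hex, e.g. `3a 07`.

seq:2 = 1 → 0x1 << 0 → word 0x0001
cnt:4 = 1 → 0x1 << 2 → word 0x0005
kind:6 = 5 → 0x5 << 6 → word 0x0145
bank:2 = 1 → 0x1 << 12 → word 0x1145
mode:1 = 0 → 0x0 << 14 → word 0x1145
rsvd:1 = 1 → 0x1 << 15 → word 0x9145
word = 0x9145 → little-endian bytes:
  [0]=0x45  [1]=0x91

45 91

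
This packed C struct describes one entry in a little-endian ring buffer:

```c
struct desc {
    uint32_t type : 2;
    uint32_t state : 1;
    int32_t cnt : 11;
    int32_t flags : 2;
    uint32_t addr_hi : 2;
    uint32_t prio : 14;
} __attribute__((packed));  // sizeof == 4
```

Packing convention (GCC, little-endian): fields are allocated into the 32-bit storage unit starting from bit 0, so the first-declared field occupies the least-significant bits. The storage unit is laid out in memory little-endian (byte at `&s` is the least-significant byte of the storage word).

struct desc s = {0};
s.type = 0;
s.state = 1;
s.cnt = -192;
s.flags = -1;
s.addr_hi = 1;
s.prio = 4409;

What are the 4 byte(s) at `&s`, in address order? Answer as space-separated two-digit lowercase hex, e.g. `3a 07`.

04 fa e5 44

[0+:2] type=0 & 0x3 = 0x0; word=0x00000000
[2+:1] state=1 & 0x1 = 0x1; word=0x00000004
[3+:11] cnt=-192 & 0x7ff = 0x740; word=0x00003a04
[14+:2] flags=-1 & 0x3 = 0x3; word=0x0000fa04
[16+:2] addr_hi=1 & 0x3 = 0x1; word=0x0001fa04
[18+:14] prio=4409 & 0x3fff = 0x1139; word=0x44e5fa04
word = 0x44e5fa04 → little-endian bytes:
  [0]=0x04  [1]=0xfa  [2]=0xe5  [3]=0x44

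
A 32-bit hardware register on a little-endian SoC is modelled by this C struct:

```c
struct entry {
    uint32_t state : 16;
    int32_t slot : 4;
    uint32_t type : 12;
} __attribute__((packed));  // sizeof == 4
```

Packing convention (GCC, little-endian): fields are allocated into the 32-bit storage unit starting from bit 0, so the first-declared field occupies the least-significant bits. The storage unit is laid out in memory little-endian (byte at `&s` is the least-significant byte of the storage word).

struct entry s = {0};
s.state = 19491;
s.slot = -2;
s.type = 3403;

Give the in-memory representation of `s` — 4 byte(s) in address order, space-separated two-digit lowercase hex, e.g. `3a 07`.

[0+:16] state=19491 & 0xffff = 0x4c23; word=0x00004c23
[16+:4] slot=-2 & 0xf = 0xe; word=0x000e4c23
[20+:12] type=3403 & 0xfff = 0xd4b; word=0xd4be4c23
word = 0xd4be4c23 → little-endian bytes:
  [0]=0x23  [1]=0x4c  [2]=0xbe  [3]=0xd4

23 4c be d4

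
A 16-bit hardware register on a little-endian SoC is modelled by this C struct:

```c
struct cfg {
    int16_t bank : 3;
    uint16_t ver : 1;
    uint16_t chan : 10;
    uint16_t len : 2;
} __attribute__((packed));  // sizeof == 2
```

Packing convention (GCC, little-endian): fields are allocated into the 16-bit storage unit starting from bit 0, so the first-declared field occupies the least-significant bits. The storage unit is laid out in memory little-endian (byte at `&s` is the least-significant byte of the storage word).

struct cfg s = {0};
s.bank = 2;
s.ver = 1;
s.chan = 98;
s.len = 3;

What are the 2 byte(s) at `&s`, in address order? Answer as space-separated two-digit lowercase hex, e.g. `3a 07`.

2a c6

bank (3b) val=2 bits=0x2 at bit 0: 0x0002
ver (1b) val=1 bits=0x1 at bit 3: 0x000a
chan (10b) val=98 bits=0x62 at bit 4: 0x062a
len (2b) val=3 bits=0x3 at bit 14: 0xc62a
word = 0xc62a → little-endian bytes:
  [0]=0x2a  [1]=0xc6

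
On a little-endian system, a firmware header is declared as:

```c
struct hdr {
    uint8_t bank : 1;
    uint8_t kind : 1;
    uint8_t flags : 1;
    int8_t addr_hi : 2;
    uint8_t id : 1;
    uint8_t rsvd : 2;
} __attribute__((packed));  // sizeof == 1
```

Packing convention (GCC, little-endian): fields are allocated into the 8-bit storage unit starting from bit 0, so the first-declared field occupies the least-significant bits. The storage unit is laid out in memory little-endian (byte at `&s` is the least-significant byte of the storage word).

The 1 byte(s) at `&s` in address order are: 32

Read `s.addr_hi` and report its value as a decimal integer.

[0]=0x32 (little-endian) → word 0x32
bank [0+:1] = (word>>0) & 0x1 = 0
kind [1+:1] = (word>>1) & 0x1 = 1
flags [2+:1] = (word>>2) & 0x1 = 0
addr_hi [3+:2] = (word>>3) & 0x3 = 2  ←
id [5+:1] = (word>>5) & 0x1 = 1
rsvd [6+:2] = (word>>6) & 0x3 = 0
addr_hi signed 2b, MSB=1: 2 - 4 = -2

-2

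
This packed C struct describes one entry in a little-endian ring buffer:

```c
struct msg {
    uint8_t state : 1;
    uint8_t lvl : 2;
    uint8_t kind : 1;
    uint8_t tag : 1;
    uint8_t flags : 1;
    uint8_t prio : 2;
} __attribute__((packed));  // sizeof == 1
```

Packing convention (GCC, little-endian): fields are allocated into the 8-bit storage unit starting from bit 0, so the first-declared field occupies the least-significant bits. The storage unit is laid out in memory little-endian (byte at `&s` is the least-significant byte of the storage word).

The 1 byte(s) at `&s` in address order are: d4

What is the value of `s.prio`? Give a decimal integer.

[0]=0xd4 (little-endian) → word 0xd4
state:1 @ bit 0 → (0xd4>>0)&0x1 = 0x0
lvl:2 @ bit 1 → (0xd4>>1)&0x3 = 0x2
kind:1 @ bit 3 → (0xd4>>3)&0x1 = 0x0
tag:1 @ bit 4 → (0xd4>>4)&0x1 = 0x1
flags:1 @ bit 5 → (0xd4>>5)&0x1 = 0x0
prio:2 @ bit 6 → (0xd4>>6)&0x3 = 0x3  ←

3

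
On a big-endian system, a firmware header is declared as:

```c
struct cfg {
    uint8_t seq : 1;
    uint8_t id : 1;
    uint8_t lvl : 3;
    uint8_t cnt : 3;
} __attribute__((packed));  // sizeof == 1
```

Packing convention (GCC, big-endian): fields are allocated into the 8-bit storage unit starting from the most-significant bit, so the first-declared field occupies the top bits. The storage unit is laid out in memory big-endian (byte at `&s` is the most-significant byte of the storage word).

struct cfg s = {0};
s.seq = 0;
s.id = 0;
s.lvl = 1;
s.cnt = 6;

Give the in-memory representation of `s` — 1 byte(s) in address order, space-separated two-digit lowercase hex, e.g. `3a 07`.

0e

[7+:1] seq=0 & 0x1 = 0x0; word=0x00
[6+:1] id=0 & 0x1 = 0x0; word=0x00
[3+:3] lvl=1 & 0x7 = 0x1; word=0x08
[0+:3] cnt=6 & 0x7 = 0x6; word=0x0e
word = 0x0e → big-endian bytes:
  [0]=0x0e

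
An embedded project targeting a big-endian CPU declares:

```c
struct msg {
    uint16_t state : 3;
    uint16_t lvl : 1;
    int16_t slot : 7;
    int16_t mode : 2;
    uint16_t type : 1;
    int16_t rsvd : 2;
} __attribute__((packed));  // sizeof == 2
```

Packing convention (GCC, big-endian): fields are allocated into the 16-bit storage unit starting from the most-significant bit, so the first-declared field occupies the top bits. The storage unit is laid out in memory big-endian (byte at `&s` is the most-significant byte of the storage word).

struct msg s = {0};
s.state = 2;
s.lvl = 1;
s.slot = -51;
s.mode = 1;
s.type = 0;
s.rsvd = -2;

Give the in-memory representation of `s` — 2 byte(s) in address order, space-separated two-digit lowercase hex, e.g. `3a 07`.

59 aa

[13+:3] state=2 & 0x7 = 0x2; word=0x4000
[12+:1] lvl=1 & 0x1 = 0x1; word=0x5000
[5+:7] slot=-51 & 0x7f = 0x4d; word=0x59a0
[3+:2] mode=1 & 0x3 = 0x1; word=0x59a8
[2+:1] type=0 & 0x1 = 0x0; word=0x59a8
[0+:2] rsvd=-2 & 0x3 = 0x2; word=0x59aa
word = 0x59aa → big-endian bytes:
  [0]=0x59  [1]=0xaa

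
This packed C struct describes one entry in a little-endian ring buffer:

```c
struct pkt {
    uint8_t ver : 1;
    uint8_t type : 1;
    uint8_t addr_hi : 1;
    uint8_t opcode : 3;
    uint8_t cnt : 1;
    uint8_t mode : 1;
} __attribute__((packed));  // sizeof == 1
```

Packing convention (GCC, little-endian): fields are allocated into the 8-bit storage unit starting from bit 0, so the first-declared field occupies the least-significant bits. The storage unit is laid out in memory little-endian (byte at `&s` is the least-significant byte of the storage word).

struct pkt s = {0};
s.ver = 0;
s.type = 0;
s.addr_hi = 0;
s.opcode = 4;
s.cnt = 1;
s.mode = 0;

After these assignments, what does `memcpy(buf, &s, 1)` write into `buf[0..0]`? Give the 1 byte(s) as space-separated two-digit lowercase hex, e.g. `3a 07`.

60

ver (1b) val=0 bits=0x0 at bit 0: 0x00
type (1b) val=0 bits=0x0 at bit 1: 0x00
addr_hi (1b) val=0 bits=0x0 at bit 2: 0x00
opcode (3b) val=4 bits=0x4 at bit 3: 0x20
cnt (1b) val=1 bits=0x1 at bit 6: 0x60
mode (1b) val=0 bits=0x0 at bit 7: 0x60
word = 0x60 → little-endian bytes:
  [0]=0x60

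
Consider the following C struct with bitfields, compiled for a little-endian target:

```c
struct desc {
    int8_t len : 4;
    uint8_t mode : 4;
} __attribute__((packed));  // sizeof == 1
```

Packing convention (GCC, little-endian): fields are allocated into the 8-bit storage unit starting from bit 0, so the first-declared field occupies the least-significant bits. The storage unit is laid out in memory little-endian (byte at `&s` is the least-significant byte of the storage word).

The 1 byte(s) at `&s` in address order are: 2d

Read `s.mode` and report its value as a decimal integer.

[0]=0x2d (little-endian) → word 0x2d
len:4 @ bit 0 → (0x2d>>0)&0xf = 0xd
mode:4 @ bit 4 → (0x2d>>4)&0xf = 0x2  ←

2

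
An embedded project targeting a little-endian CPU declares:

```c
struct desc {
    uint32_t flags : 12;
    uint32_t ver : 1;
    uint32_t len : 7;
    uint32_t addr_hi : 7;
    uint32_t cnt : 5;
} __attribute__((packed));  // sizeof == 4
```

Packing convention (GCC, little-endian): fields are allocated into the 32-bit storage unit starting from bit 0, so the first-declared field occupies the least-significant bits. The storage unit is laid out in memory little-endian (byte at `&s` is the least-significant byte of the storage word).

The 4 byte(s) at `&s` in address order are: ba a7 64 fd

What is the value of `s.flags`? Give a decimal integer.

1978

[0]=0xba [1]=0xa7 [2]=0x64 [3]=0xfd (little-endian) → word 0xfd64a7ba
flags [0+:12] = (word>>0) & 0xfff = 1978  ←
ver [12+:1] = (word>>12) & 0x1 = 0
len [13+:7] = (word>>13) & 0x7f = 37
addr_hi [20+:7] = (word>>20) & 0x7f = 86
cnt [27+:5] = (word>>27) & 0x1f = 31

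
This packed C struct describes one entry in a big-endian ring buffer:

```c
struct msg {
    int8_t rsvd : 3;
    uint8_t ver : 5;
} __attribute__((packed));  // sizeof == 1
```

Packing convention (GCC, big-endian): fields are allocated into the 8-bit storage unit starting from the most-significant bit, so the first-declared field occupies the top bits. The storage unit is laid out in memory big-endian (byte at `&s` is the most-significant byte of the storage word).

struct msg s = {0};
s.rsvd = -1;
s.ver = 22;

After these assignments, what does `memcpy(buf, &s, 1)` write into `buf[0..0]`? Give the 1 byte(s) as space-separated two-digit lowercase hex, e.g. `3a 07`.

f6

rsvd:3 = -1 → 0x7 << 5 → word 0xe0
ver:5 = 22 → 0x16 << 0 → word 0xf6
word = 0xf6 → big-endian bytes:
  [0]=0xf6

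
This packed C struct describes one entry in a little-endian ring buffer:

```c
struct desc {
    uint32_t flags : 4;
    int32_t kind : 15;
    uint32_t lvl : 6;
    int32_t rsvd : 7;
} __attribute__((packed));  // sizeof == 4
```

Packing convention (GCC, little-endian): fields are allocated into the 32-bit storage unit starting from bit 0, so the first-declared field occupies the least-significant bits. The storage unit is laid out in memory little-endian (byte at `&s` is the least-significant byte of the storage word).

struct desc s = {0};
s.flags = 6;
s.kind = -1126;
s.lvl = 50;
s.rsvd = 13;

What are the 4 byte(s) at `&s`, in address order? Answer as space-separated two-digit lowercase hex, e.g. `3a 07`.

a6 b9 97 1b

flags (4b) val=6 bits=0x6 at bit 0: 0x00000006
kind (15b) val=-1126 bits=0x7b9a at bit 4: 0x0007b9a6
lvl (6b) val=50 bits=0x32 at bit 19: 0x0197b9a6
rsvd (7b) val=13 bits=0xd at bit 25: 0x1b97b9a6
word = 0x1b97b9a6 → little-endian bytes:
  [0]=0xa6  [1]=0xb9  [2]=0x97  [3]=0x1b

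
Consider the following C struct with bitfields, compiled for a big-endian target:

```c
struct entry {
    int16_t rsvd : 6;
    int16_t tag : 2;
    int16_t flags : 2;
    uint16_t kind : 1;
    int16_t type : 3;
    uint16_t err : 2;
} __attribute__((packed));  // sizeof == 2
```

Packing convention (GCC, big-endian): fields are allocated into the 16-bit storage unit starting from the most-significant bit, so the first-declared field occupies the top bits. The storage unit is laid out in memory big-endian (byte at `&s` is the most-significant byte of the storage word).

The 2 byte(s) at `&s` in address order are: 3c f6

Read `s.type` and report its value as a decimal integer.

[0]=0x3c [1]=0xf6 (big-endian) → word 0x3cf6
rsvd [10+:6] = (word>>10) & 0x3f = 15
tag [8+:2] = (word>>8) & 0x3 = 0
flags [6+:2] = (word>>6) & 0x3 = 3
kind [5+:1] = (word>>5) & 0x1 = 1
type [2+:3] = (word>>2) & 0x7 = 5  ←
err [0+:2] = (word>>0) & 0x3 = 2
type signed 3b, MSB=1: 5 - 8 = -3

-3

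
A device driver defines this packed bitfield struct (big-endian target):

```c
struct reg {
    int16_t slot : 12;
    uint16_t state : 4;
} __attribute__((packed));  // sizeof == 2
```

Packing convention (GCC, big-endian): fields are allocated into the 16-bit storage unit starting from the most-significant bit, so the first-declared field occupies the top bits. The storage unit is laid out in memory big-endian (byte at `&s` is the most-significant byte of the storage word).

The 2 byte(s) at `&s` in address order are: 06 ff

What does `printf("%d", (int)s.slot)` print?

[0]=0x06 [1]=0xff (big-endian) → word 0x06ff
slot:12 @ bit 4 → (0x06ff>>4)&0xfff = 0x6f  ←
state:4 @ bit 0 → (0x06ff>>0)&0xf = 0xf
slot signed 12b, MSB=0: value = 111

111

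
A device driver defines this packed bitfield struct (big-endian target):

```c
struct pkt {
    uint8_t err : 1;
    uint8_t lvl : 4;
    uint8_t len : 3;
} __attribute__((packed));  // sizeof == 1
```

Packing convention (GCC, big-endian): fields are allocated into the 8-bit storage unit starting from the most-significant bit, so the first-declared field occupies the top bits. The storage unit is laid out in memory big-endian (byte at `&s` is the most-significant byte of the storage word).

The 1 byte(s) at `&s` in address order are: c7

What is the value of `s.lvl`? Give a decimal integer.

[0]=0xc7 (big-endian) → word 0xc7
err [7+:1] = (word>>7) & 0x1 = 1
lvl [3+:4] = (word>>3) & 0xf = 8  ←
len [0+:3] = (word>>0) & 0x7 = 7

8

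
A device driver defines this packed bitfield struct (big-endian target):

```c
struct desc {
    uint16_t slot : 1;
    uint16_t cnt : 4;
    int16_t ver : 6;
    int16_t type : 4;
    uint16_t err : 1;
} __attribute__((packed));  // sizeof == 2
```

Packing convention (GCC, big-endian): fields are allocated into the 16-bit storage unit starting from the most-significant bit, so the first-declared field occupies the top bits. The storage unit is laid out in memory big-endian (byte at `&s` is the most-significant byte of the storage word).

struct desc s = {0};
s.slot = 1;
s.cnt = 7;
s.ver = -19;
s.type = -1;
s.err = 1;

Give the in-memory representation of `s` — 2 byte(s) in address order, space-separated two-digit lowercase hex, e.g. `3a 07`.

slot:1 = 1 → 0x1 << 15 → word 0x8000
cnt:4 = 7 → 0x7 << 11 → word 0xb800
ver:6 = -19 → 0x2d << 5 → word 0xbda0
type:4 = -1 → 0xf << 1 → word 0xbdbe
err:1 = 1 → 0x1 << 0 → word 0xbdbf
word = 0xbdbf → big-endian bytes:
  [0]=0xbd  [1]=0xbf

bd bf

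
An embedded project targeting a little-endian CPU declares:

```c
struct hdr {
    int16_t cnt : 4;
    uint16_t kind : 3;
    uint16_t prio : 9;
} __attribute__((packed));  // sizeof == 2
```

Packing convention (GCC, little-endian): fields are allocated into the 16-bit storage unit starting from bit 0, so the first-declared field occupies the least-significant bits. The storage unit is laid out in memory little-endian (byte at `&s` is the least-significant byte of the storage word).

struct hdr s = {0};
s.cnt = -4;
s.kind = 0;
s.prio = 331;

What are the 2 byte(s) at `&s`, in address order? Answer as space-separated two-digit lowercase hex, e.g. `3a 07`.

cnt:4 = -4 → 0xc << 0 → word 0x000c
kind:3 = 0 → 0x0 << 4 → word 0x000c
prio:9 = 331 → 0x14b << 7 → word 0xa58c
word = 0xa58c → little-endian bytes:
  [0]=0x8c  [1]=0xa5

8c a5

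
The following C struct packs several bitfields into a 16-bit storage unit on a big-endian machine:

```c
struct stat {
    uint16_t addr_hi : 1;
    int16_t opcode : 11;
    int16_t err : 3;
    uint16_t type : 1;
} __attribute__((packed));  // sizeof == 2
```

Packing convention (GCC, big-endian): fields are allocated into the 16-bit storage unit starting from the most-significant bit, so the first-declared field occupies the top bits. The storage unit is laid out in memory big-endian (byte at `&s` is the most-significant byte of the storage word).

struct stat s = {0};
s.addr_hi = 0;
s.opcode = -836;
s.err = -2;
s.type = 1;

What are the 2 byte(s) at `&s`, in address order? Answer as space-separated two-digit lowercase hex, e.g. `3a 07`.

4b cd

addr_hi:1 = 0 → 0x0 << 15 → word 0x0000
opcode:11 = -836 → 0x4bc << 4 → word 0x4bc0
err:3 = -2 → 0x6 << 1 → word 0x4bcc
type:1 = 1 → 0x1 << 0 → word 0x4bcd
word = 0x4bcd → big-endian bytes:
  [0]=0x4b  [1]=0xcd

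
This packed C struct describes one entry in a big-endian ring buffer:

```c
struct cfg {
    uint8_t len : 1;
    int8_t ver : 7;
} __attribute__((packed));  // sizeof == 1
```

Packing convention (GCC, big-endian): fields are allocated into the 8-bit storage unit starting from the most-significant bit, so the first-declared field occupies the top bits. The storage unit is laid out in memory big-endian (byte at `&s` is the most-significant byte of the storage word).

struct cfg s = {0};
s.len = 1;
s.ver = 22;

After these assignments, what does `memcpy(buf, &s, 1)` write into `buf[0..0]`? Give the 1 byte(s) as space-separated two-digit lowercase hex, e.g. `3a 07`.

[7+:1] len=1 & 0x1 = 0x1; word=0x80
[0+:7] ver=22 & 0x7f = 0x16; word=0x96
word = 0x96 → big-endian bytes:
  [0]=0x96

96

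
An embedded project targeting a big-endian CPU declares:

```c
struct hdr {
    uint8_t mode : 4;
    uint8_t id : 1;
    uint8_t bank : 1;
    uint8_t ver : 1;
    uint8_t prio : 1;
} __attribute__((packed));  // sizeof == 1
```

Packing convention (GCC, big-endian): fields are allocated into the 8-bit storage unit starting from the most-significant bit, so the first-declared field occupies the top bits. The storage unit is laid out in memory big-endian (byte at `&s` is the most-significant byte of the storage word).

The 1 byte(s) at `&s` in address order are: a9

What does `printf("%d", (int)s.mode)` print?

[0]=0xa9 (big-endian) → word 0xa9
mode:4 @ bit 4 → (0xa9>>4)&0xf = 0xa  ←
id:1 @ bit 3 → (0xa9>>3)&0x1 = 0x1
bank:1 @ bit 2 → (0xa9>>2)&0x1 = 0x0
ver:1 @ bit 1 → (0xa9>>1)&0x1 = 0x0
prio:1 @ bit 0 → (0xa9>>0)&0x1 = 0x1

10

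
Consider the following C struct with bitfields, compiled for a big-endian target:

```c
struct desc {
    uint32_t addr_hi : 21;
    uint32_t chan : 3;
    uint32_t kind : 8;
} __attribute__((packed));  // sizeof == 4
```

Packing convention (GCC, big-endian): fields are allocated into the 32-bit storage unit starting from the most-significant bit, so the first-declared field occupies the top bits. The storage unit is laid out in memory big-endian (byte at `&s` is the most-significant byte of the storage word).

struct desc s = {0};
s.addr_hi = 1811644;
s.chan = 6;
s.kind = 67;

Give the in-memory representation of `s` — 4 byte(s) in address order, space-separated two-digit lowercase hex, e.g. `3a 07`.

addr_hi:21 = 1811644 → 0x1ba4bc << 11 → word 0xdd25e000
chan:3 = 6 → 0x6 << 8 → word 0xdd25e600
kind:8 = 67 → 0x43 << 0 → word 0xdd25e643
word = 0xdd25e643 → big-endian bytes:
  [0]=0xdd  [1]=0x25  [2]=0xe6  [3]=0x43

dd 25 e6 43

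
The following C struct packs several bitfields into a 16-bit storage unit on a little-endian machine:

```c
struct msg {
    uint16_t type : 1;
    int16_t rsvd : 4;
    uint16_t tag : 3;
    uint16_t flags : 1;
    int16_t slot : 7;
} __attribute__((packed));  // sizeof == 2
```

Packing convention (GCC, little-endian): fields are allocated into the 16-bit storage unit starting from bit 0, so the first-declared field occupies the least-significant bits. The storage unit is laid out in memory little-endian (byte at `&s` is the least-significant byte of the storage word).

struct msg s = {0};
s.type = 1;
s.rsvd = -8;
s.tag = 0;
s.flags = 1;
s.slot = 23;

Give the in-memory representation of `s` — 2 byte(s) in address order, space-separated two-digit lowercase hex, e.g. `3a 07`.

11 2f

[0+:1] type=1 & 0x1 = 0x1; word=0x0001
[1+:4] rsvd=-8 & 0xf = 0x8; word=0x0011
[5+:3] tag=0 & 0x7 = 0x0; word=0x0011
[8+:1] flags=1 & 0x1 = 0x1; word=0x0111
[9+:7] slot=23 & 0x7f = 0x17; word=0x2f11
word = 0x2f11 → little-endian bytes:
  [0]=0x11  [1]=0x2f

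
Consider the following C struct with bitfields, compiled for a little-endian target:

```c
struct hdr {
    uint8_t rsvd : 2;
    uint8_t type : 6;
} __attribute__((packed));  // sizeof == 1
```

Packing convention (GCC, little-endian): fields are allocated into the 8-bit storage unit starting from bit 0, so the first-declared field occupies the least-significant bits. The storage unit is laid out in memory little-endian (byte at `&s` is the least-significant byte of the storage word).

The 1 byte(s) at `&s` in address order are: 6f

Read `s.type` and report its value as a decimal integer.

[0]=0x6f (little-endian) → word 0x6f
rsvd:2 @ bit 0 → (0x6f>>0)&0x3 = 0x3
type:6 @ bit 2 → (0x6f>>2)&0x3f = 0x1b  ←

27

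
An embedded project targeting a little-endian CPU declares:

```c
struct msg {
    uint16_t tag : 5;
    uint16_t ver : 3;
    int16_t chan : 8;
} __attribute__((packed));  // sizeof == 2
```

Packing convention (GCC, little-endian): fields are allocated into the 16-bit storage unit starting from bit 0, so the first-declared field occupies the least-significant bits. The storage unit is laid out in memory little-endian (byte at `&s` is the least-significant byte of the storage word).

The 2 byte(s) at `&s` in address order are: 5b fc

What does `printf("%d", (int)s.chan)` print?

[0]=0x5b [1]=0xfc (little-endian) → word 0xfc5b
tag [0+:5] = (word>>0) & 0x1f = 27
ver [5+:3] = (word>>5) & 0x7 = 2
chan [8+:8] = (word>>8) & 0xff = 252  ←
chan signed 8b, MSB=1: 252 - 256 = -4

-4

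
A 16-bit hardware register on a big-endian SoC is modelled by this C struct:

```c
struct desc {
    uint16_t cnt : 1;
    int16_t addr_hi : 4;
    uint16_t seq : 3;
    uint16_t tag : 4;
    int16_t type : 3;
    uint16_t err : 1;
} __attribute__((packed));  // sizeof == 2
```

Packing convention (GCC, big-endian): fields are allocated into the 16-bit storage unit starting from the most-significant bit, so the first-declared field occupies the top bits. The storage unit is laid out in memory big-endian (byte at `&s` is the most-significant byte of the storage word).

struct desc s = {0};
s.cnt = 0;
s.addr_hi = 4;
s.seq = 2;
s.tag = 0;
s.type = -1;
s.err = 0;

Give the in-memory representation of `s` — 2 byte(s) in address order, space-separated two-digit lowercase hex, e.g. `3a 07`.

cnt:1 = 0 → 0x0 << 15 → word 0x0000
addr_hi:4 = 4 → 0x4 << 11 → word 0x2000
seq:3 = 2 → 0x2 << 8 → word 0x2200
tag:4 = 0 → 0x0 << 4 → word 0x2200
type:3 = -1 → 0x7 << 1 → word 0x220e
err:1 = 0 → 0x0 << 0 → word 0x220e
word = 0x220e → big-endian bytes:
  [0]=0x22  [1]=0x0e

22 0e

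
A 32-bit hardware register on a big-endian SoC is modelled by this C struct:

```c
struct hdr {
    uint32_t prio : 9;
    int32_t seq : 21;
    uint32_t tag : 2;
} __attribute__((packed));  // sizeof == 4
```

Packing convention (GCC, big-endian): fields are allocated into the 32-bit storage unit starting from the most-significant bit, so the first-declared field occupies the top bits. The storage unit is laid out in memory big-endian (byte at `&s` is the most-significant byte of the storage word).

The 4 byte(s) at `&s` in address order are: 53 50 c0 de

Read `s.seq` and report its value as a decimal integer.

[0]=0x53 [1]=0x50 [2]=0xc0 [3]=0xde (big-endian) → word 0x5350c0de
prio:9 @ bit 23 → (0x5350c0de>>23)&0x1ff = 0xa6
seq:21 @ bit 2 → (0x5350c0de>>2)&0x1fffff = 0x143037  ←
tag:2 @ bit 0 → (0x5350c0de>>0)&0x3 = 0x2
seq signed 21b, MSB=1: 1323063 - 2097152 = -774089

-774089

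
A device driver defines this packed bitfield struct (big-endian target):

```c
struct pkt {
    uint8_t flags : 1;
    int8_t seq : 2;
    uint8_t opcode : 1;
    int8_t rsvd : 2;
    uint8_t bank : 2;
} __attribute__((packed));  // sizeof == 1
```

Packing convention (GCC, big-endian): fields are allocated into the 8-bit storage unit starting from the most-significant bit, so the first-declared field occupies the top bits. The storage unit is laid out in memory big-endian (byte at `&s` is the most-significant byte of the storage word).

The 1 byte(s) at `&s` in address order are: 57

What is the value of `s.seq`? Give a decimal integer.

-2

[0]=0x57 (big-endian) → word 0x57
flags [7+:1] = (word>>7) & 0x1 = 0
seq [5+:2] = (word>>5) & 0x3 = 2  ←
opcode [4+:1] = (word>>4) & 0x1 = 1
rsvd [2+:2] = (word>>2) & 0x3 = 1
bank [0+:2] = (word>>0) & 0x3 = 3
seq signed 2b, MSB=1: 2 - 4 = -2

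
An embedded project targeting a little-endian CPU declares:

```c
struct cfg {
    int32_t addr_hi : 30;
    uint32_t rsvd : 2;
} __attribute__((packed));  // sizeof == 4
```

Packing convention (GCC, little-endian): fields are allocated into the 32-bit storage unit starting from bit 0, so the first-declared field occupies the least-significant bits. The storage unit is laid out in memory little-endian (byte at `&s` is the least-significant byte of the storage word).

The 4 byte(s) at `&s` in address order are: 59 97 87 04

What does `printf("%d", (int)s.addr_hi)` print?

75994969

[0]=0x59 [1]=0x97 [2]=0x87 [3]=0x04 (little-endian) → word 0x04879759
addr_hi [0+:30] = (word>>0) & 0x3fffffff = 75994969  ←
rsvd [30+:2] = (word>>30) & 0x3 = 0
addr_hi signed 30b, MSB=0: value = 75994969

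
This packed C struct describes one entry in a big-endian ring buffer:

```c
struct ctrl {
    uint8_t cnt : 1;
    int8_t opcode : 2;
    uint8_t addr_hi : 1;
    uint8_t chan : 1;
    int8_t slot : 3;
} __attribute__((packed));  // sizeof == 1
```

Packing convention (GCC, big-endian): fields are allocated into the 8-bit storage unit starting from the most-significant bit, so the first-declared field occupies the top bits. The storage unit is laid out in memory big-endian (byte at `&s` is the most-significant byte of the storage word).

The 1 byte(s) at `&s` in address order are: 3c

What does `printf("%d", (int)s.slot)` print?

[0]=0x3c (big-endian) → word 0x3c
cnt [7+:1] = (word>>7) & 0x1 = 0
opcode [5+:2] = (word>>5) & 0x3 = 1
addr_hi [4+:1] = (word>>4) & 0x1 = 1
chan [3+:1] = (word>>3) & 0x1 = 1
slot [0+:3] = (word>>0) & 0x7 = 4  ←
slot signed 3b, MSB=1: 4 - 8 = -4

-4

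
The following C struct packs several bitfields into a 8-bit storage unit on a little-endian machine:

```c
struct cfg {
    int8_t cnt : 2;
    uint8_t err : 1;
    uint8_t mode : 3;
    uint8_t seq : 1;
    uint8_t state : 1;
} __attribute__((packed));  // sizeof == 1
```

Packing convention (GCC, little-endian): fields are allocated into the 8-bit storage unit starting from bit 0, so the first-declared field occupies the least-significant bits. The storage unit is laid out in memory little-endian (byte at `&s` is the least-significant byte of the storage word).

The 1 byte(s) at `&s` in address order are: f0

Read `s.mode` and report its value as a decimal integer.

[0]=0xf0 (little-endian) → word 0xf0
cnt [0+:2] = (word>>0) & 0x3 = 0
err [2+:1] = (word>>2) & 0x1 = 0
mode [3+:3] = (word>>3) & 0x7 = 6  ←
seq [6+:1] = (word>>6) & 0x1 = 1
state [7+:1] = (word>>7) & 0x1 = 1

6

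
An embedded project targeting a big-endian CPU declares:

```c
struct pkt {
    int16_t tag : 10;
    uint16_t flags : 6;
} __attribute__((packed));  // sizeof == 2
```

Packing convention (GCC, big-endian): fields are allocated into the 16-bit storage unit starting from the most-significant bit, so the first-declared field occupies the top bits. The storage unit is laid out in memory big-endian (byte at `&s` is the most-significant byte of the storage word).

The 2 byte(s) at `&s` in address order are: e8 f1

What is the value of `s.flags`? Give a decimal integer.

[0]=0xe8 [1]=0xf1 (big-endian) → word 0xe8f1
tag:10 @ bit 6 → (0xe8f1>>6)&0x3ff = 0x3a3
flags:6 @ bit 0 → (0xe8f1>>0)&0x3f = 0x31  ←

49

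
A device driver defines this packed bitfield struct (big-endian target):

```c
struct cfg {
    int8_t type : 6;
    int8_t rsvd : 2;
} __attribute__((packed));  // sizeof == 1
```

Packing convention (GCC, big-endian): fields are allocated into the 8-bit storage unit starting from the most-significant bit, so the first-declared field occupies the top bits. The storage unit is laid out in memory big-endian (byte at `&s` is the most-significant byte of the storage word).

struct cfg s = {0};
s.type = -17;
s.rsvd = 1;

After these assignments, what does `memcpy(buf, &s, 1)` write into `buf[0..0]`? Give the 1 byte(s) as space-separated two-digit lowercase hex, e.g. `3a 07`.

bd

[2+:6] type=-17 & 0x3f = 0x2f; word=0xbc
[0+:2] rsvd=1 & 0x3 = 0x1; word=0xbd
word = 0xbd → big-endian bytes:
  [0]=0xbd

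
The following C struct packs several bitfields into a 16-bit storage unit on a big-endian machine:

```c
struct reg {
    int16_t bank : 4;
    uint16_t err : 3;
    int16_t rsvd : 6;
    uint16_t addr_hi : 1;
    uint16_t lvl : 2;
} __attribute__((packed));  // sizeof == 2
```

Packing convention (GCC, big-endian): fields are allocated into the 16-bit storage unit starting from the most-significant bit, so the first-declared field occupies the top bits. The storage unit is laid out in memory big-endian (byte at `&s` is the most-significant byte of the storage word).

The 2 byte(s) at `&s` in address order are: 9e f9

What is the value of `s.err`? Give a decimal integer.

7

[0]=0x9e [1]=0xf9 (big-endian) → word 0x9ef9
bank [12+:4] = (word>>12) & 0xf = 9
err [9+:3] = (word>>9) & 0x7 = 7  ←
rsvd [3+:6] = (word>>3) & 0x3f = 31
addr_hi [2+:1] = (word>>2) & 0x1 = 0
lvl [0+:2] = (word>>0) & 0x3 = 1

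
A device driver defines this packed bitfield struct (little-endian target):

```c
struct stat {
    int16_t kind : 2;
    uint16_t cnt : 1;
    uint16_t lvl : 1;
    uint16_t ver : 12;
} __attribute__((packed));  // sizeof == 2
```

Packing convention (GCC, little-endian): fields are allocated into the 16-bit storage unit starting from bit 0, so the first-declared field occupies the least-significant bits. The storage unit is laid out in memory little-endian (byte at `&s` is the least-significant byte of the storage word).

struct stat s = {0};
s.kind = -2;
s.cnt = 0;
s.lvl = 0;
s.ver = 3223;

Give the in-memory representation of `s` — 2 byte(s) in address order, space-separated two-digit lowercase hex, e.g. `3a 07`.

kind (2b) val=-2 bits=0x2 at bit 0: 0x0002
cnt (1b) val=0 bits=0x0 at bit 2: 0x0002
lvl (1b) val=0 bits=0x0 at bit 3: 0x0002
ver (12b) val=3223 bits=0xc97 at bit 4: 0xc972
word = 0xc972 → little-endian bytes:
  [0]=0x72  [1]=0xc9

72 c9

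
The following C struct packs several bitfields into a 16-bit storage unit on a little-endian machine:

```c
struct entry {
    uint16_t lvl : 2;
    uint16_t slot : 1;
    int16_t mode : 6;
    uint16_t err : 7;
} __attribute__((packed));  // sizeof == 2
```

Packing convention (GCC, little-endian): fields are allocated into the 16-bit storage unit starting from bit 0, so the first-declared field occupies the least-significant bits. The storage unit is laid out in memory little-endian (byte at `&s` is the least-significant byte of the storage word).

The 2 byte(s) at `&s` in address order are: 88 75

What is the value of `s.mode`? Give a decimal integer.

[0]=0x88 [1]=0x75 (little-endian) → word 0x7588
lvl:2 @ bit 0 → (0x7588>>0)&0x3 = 0x0
slot:1 @ bit 2 → (0x7588>>2)&0x1 = 0x0
mode:6 @ bit 3 → (0x7588>>3)&0x3f = 0x31  ←
err:7 @ bit 9 → (0x7588>>9)&0x7f = 0x3a
mode signed 6b, MSB=1: 49 - 64 = -15

-15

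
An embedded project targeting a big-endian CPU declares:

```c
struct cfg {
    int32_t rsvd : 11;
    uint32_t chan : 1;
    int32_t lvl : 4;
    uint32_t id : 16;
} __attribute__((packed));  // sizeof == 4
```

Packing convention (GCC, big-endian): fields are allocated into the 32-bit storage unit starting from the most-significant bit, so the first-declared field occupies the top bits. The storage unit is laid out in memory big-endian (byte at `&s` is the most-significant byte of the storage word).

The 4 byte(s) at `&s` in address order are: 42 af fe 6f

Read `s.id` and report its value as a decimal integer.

65135

[0]=0x42 [1]=0xaf [2]=0xfe [3]=0x6f (big-endian) → word 0x42affe6f
rsvd:11 @ bit 21 → (0x42affe6f>>21)&0x7ff = 0x215
chan:1 @ bit 20 → (0x42affe6f>>20)&0x1 = 0x0
lvl:4 @ bit 16 → (0x42affe6f>>16)&0xf = 0xf
id:16 @ bit 0 → (0x42affe6f>>0)&0xffff = 0xfe6f  ←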